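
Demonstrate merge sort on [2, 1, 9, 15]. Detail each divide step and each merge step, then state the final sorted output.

Merge sort trace:

Split: [2, 1, 9, 15] -> [2, 1] and [9, 15]
  Split: [2, 1] -> [2] and [1]
  Merge: [2] + [1] -> [1, 2]
  Split: [9, 15] -> [9] and [15]
  Merge: [9] + [15] -> [9, 15]
Merge: [1, 2] + [9, 15] -> [1, 2, 9, 15]

Final sorted array: [1, 2, 9, 15]

The merge sort proceeds by recursively splitting the array and merging sorted halves.
After all merges, the sorted array is [1, 2, 9, 15].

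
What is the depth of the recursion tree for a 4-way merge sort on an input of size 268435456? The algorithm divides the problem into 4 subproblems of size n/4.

For divide and conquer with division factor 4:

Problem sizes at each level:
Level 0: 268435456
Level 1: 67108864
Level 2: 16777216
Level 3: 4194304
Level 4: 1048576
Level 5: 262144
Level 6: 65536
Level 7: 16384
Level 8: 4096
Level 9: 1024
Level 10: 256
Level 11: 64
Level 12: 16
Level 13: 4
Level 14: 1

The root is level 0 and the size-1 base case is level 14 (the tree spans levels 0 through 14, i.e. 15 levels counting the root), so the depth is the number of divisions: log_4(268435456) = 14

The recursion tree depth is log_4(268435456) = 14. At each level, the problem size is divided by 4, so it takes 14 divisions to reduce to a base case of size 1. The algorithm makes 4 recursive calls at each level.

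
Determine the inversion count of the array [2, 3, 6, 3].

Finding inversions in [2, 3, 6, 3]:

(2, 3): arr[2]=6 > arr[3]=3

Total inversions: 1

The array has 1 inversion(s): (2,3). Each pair (i,j) satisfies i < j and arr[i] > arr[j].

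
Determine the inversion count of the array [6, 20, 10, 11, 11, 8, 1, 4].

Finding inversions in [6, 20, 10, 11, 11, 8, 1, 4]:

(0, 6): arr[0]=6 > arr[6]=1
(0, 7): arr[0]=6 > arr[7]=4
(1, 2): arr[1]=20 > arr[2]=10
(1, 3): arr[1]=20 > arr[3]=11
(1, 4): arr[1]=20 > arr[4]=11
(1, 5): arr[1]=20 > arr[5]=8
(1, 6): arr[1]=20 > arr[6]=1
(1, 7): arr[1]=20 > arr[7]=4
(2, 5): arr[2]=10 > arr[5]=8
(2, 6): arr[2]=10 > arr[6]=1
(2, 7): arr[2]=10 > arr[7]=4
(3, 5): arr[3]=11 > arr[5]=8
(3, 6): arr[3]=11 > arr[6]=1
(3, 7): arr[3]=11 > arr[7]=4
(4, 5): arr[4]=11 > arr[5]=8
(4, 6): arr[4]=11 > arr[6]=1
(4, 7): arr[4]=11 > arr[7]=4
(5, 6): arr[5]=8 > arr[6]=1
(5, 7): arr[5]=8 > arr[7]=4

Total inversions: 19

The array has 19 inversion(s): (0,6), (0,7), (1,2), (1,3), (1,4), (1,5), (1,6), (1,7), (2,5), (2,6), (2,7), (3,5), (3,6), (3,7), (4,5), (4,6), (4,7), (5,6), (5,7). Each pair (i,j) satisfies i < j and arr[i] > arr[j].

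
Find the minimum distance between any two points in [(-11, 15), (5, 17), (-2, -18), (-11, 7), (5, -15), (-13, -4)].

Computing all pairwise distances among 6 points:

d((-11, 15), (5, 17)) = 16.1245
d((-11, 15), (-2, -18)) = 34.2053
d((-11, 15), (-11, 7)) = 8.0
d((-11, 15), (5, -15)) = 34.0
d((-11, 15), (-13, -4)) = 19.105
d((5, 17), (-2, -18)) = 35.6931
d((5, 17), (-11, 7)) = 18.868
d((5, 17), (5, -15)) = 32.0
d((5, 17), (-13, -4)) = 27.6586
d((-2, -18), (-11, 7)) = 26.5707
d((-2, -18), (5, -15)) = 7.6158 <-- minimum
d((-2, -18), (-13, -4)) = 17.8045
d((-11, 7), (5, -15)) = 27.2029
d((-11, 7), (-13, -4)) = 11.1803
d((5, -15), (-13, -4)) = 21.095

Closest pair: (-2, -18) and (5, -15) with distance 7.6158

The closest pair is (-2, -18) and (5, -15) with Euclidean distance 7.6158. For 6 points, brute-force pairwise comparison is shown above. For large n, the divide-and-conquer algorithm (sort by x, recurse on halves, check the dividing strip) achieves O(n log n).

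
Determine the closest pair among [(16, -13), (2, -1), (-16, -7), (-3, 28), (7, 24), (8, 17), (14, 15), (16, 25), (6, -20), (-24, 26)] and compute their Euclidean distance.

Computing all pairwise distances among 10 points:

d((16, -13), (2, -1)) = 18.4391
d((16, -13), (-16, -7)) = 32.5576
d((16, -13), (-3, 28)) = 45.1885
d((16, -13), (7, 24)) = 38.0789
d((16, -13), (8, 17)) = 31.0483
d((16, -13), (14, 15)) = 28.0713
d((16, -13), (16, 25)) = 38.0
d((16, -13), (6, -20)) = 12.2066
d((16, -13), (-24, 26)) = 55.8659
d((2, -1), (-16, -7)) = 18.9737
d((2, -1), (-3, 28)) = 29.4279
d((2, -1), (7, 24)) = 25.4951
d((2, -1), (8, 17)) = 18.9737
d((2, -1), (14, 15)) = 20.0
d((2, -1), (16, 25)) = 29.5296
d((2, -1), (6, -20)) = 19.4165
d((2, -1), (-24, 26)) = 37.4833
d((-16, -7), (-3, 28)) = 37.3363
d((-16, -7), (7, 24)) = 38.6005
d((-16, -7), (8, 17)) = 33.9411
d((-16, -7), (14, 15)) = 37.2022
d((-16, -7), (16, 25)) = 45.2548
d((-16, -7), (6, -20)) = 25.5539
d((-16, -7), (-24, 26)) = 33.9559
d((-3, 28), (7, 24)) = 10.7703
d((-3, 28), (8, 17)) = 15.5563
d((-3, 28), (14, 15)) = 21.4009
d((-3, 28), (16, 25)) = 19.2354
d((-3, 28), (6, -20)) = 48.8365
d((-3, 28), (-24, 26)) = 21.095
d((7, 24), (8, 17)) = 7.0711
d((7, 24), (14, 15)) = 11.4018
d((7, 24), (16, 25)) = 9.0554
d((7, 24), (6, -20)) = 44.0114
d((7, 24), (-24, 26)) = 31.0644
d((8, 17), (14, 15)) = 6.3246 <-- minimum
d((8, 17), (16, 25)) = 11.3137
d((8, 17), (6, -20)) = 37.054
d((8, 17), (-24, 26)) = 33.2415
d((14, 15), (16, 25)) = 10.198
d((14, 15), (6, -20)) = 35.9026
d((14, 15), (-24, 26)) = 39.5601
d((16, 25), (6, -20)) = 46.0977
d((16, 25), (-24, 26)) = 40.0125
d((6, -20), (-24, 26)) = 54.9181

Closest pair: (8, 17) and (14, 15) with distance 6.3246

The closest pair is (8, 17) and (14, 15) with Euclidean distance 6.3246. For 10 points, brute-force pairwise comparison is shown above. For large n, the divide-and-conquer algorithm (sort by x, recurse on halves, check the dividing strip) achieves O(n log n).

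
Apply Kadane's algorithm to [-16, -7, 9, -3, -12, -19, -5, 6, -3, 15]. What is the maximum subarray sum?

Using Kadane's algorithm on [-16, -7, 9, -3, -12, -19, -5, 6, -3, 15]:

Scanning through the array:
Position 1 (value -7): max_ending_here = -7, max_so_far = -7
Position 2 (value 9): max_ending_here = 9, max_so_far = 9
Position 3 (value -3): max_ending_here = 6, max_so_far = 9
Position 4 (value -12): max_ending_here = -6, max_so_far = 9
Position 5 (value -19): max_ending_here = -19, max_so_far = 9
Position 6 (value -5): max_ending_here = -5, max_so_far = 9
Position 7 (value 6): max_ending_here = 6, max_so_far = 9
Position 8 (value -3): max_ending_here = 3, max_so_far = 9
Position 9 (value 15): max_ending_here = 18, max_so_far = 18

Maximum subarray: [6, -3, 15]
Maximum sum: 18

The maximum subarray is [6, -3, 15] with sum 18. This subarray runs from index 7 to index 9.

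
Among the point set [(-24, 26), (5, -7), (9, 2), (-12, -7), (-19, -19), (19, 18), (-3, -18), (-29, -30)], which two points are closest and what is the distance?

Computing all pairwise distances among 8 points:

d((-24, 26), (5, -7)) = 43.9318
d((-24, 26), (9, 2)) = 40.8044
d((-24, 26), (-12, -7)) = 35.1141
d((-24, 26), (-19, -19)) = 45.2769
d((-24, 26), (19, 18)) = 43.7379
d((-24, 26), (-3, -18)) = 48.7545
d((-24, 26), (-29, -30)) = 56.2228
d((5, -7), (9, 2)) = 9.8489 <-- minimum
d((5, -7), (-12, -7)) = 17.0
d((5, -7), (-19, -19)) = 26.8328
d((5, -7), (19, 18)) = 28.6531
d((5, -7), (-3, -18)) = 13.6015
d((5, -7), (-29, -30)) = 41.0488
d((9, 2), (-12, -7)) = 22.8473
d((9, 2), (-19, -19)) = 35.0
d((9, 2), (19, 18)) = 18.868
d((9, 2), (-3, -18)) = 23.3238
d((9, 2), (-29, -30)) = 49.679
d((-12, -7), (-19, -19)) = 13.8924
d((-12, -7), (19, 18)) = 39.8246
d((-12, -7), (-3, -18)) = 14.2127
d((-12, -7), (-29, -30)) = 28.6007
d((-19, -19), (19, 18)) = 53.0377
d((-19, -19), (-3, -18)) = 16.0312
d((-19, -19), (-29, -30)) = 14.8661
d((19, 18), (-3, -18)) = 42.19
d((19, 18), (-29, -30)) = 67.8823
d((-3, -18), (-29, -30)) = 28.6356

Closest pair: (5, -7) and (9, 2) with distance 9.8489

The closest pair is (5, -7) and (9, 2) with Euclidean distance 9.8489. For 8 points, brute-force pairwise comparison is shown above. For large n, the divide-and-conquer algorithm (sort by x, recurse on halves, check the dividing strip) achieves O(n log n).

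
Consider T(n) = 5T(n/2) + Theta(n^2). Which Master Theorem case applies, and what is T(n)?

Master Theorem for T(n) = 5T(n/2) + O(n^2):

a = 5, b = 2, c = 2
log_b(a) = log_2(5) = 2.3219

Case 1: c = 2 < log_2(5) = 2.3219
T(n) = O(n^(log_2 5))

For T(n) = 5T(n/2) + O(n^2): log_2(5) = 2.3219. This is Case 1 of the Master Theorem (c < log_b(a), work dominated by leaves), giving O(n^(log_2 5)).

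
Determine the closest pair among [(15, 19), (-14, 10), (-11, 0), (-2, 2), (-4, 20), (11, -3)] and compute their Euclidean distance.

Computing all pairwise distances among 6 points:

d((15, 19), (-14, 10)) = 30.3645
d((15, 19), (-11, 0)) = 32.2025
d((15, 19), (-2, 2)) = 24.0416
d((15, 19), (-4, 20)) = 19.0263
d((15, 19), (11, -3)) = 22.3607
d((-14, 10), (-11, 0)) = 10.4403
d((-14, 10), (-2, 2)) = 14.4222
d((-14, 10), (-4, 20)) = 14.1421
d((-14, 10), (11, -3)) = 28.178
d((-11, 0), (-2, 2)) = 9.2195 <-- minimum
d((-11, 0), (-4, 20)) = 21.1896
d((-11, 0), (11, -3)) = 22.2036
d((-2, 2), (-4, 20)) = 18.1108
d((-2, 2), (11, -3)) = 13.9284
d((-4, 20), (11, -3)) = 27.4591

Closest pair: (-11, 0) and (-2, 2) with distance 9.2195

The closest pair is (-11, 0) and (-2, 2) with Euclidean distance 9.2195. For 6 points, brute-force pairwise comparison is shown above. For large n, the divide-and-conquer algorithm (sort by x, recurse on halves, check the dividing strip) achieves O(n log n).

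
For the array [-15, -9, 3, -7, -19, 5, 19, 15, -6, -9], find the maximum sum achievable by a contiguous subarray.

Using Kadane's algorithm on [-15, -9, 3, -7, -19, 5, 19, 15, -6, -9]:

Scanning through the array:
Position 1 (value -9): max_ending_here = -9, max_so_far = -9
Position 2 (value 3): max_ending_here = 3, max_so_far = 3
Position 3 (value -7): max_ending_here = -4, max_so_far = 3
Position 4 (value -19): max_ending_here = -19, max_so_far = 3
Position 5 (value 5): max_ending_here = 5, max_so_far = 5
Position 6 (value 19): max_ending_here = 24, max_so_far = 24
Position 7 (value 15): max_ending_here = 39, max_so_far = 39
Position 8 (value -6): max_ending_here = 33, max_so_far = 39
Position 9 (value -9): max_ending_here = 24, max_so_far = 39

Maximum subarray: [5, 19, 15]
Maximum sum: 39

The maximum subarray is [5, 19, 15] with sum 39. This subarray runs from index 5 to index 7.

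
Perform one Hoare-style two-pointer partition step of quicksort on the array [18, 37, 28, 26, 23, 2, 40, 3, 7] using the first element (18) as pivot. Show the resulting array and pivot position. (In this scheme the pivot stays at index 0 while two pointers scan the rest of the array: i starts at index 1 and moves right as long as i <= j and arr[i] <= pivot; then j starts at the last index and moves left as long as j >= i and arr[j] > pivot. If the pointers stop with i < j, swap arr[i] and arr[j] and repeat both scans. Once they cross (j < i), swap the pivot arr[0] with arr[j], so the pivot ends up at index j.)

Hoare-style two-pointer partition with pivot = 18:

Initial array: [18, 37, 28, 26, 23, 2, 40, 3, 7]

Pointers start at i = 1, j = 8.
i stops at index 1 (arr[1]=37 > 18), j stops at index 8 (arr[8]=7 <= 18): swap arr[1] and arr[8], array becomes [18, 7, 28, 26, 23, 2, 40, 3, 37]
i stops at index 2 (arr[2]=28 > 18), j stops at index 7 (arr[7]=3 <= 18): swap arr[2] and arr[7], array becomes [18, 7, 3, 26, 23, 2, 40, 28, 37]
i stops at index 3 (arr[3]=26 > 18), j stops at index 5 (arr[5]=2 <= 18): swap arr[3] and arr[5], array becomes [18, 7, 3, 2, 23, 26, 40, 28, 37]
i ends at 4, j ends at 3: the pointers have crossed (j < i), so scanning stops.

Swap pivot arr[0] with arr[3] to place pivot at position 3: [2, 7, 3, 18, 23, 26, 40, 28, 37]
Pivot position: 3

After partitioning with pivot 18, the array becomes [2, 7, 3, 18, 23, 26, 40, 28, 37]. The pivot is placed at index 3. All elements to the left of the pivot are <= 18, and all elements to the right are > 18.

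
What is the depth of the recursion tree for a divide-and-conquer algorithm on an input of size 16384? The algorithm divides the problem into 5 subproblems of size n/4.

For divide and conquer with division factor 4:

Problem sizes at each level:
Level 0: 16384
Level 1: 4096
Level 2: 1024
Level 3: 256
Level 4: 64
Level 5: 16
Level 6: 4
Level 7: 1

The root is level 0 and the size-1 base case is level 7 (the tree spans levels 0 through 7, i.e. 8 levels counting the root), so the depth is the number of divisions: log_4(16384) = 7

The recursion tree depth is log_4(16384) = 7. At each level, the problem size is divided by 4, so it takes 7 divisions to reduce to a base case of size 1. The algorithm makes 5 recursive calls at each level.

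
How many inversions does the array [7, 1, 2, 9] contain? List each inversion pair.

Finding inversions in [7, 1, 2, 9]:

(0, 1): arr[0]=7 > arr[1]=1
(0, 2): arr[0]=7 > arr[2]=2

Total inversions: 2

The array has 2 inversion(s): (0,1), (0,2). Each pair (i,j) satisfies i < j and arr[i] > arr[j].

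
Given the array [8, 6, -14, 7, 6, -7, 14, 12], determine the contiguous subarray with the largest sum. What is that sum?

Using Kadane's algorithm on [8, 6, -14, 7, 6, -7, 14, 12]:

Scanning through the array:
Position 1 (value 6): max_ending_here = 14, max_so_far = 14
Position 2 (value -14): max_ending_here = 0, max_so_far = 14
Position 3 (value 7): max_ending_here = 7, max_so_far = 14
Position 4 (value 6): max_ending_here = 13, max_so_far = 14
Position 5 (value -7): max_ending_here = 6, max_so_far = 14
Position 6 (value 14): max_ending_here = 20, max_so_far = 20
Position 7 (value 12): max_ending_here = 32, max_so_far = 32

Maximum subarray: [8, 6, -14, 7, 6, -7, 14, 12]
Maximum sum: 32

The maximum subarray is [8, 6, -14, 7, 6, -7, 14, 12] with sum 32. This subarray runs from index 0 to index 7.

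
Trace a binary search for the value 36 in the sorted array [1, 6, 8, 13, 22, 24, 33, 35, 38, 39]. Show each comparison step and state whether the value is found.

Binary search for 36 in [1, 6, 8, 13, 22, 24, 33, 35, 38, 39]:

lo=0, hi=9, mid=4, arr[mid]=22 -> 22 < 36, search right half
lo=5, hi=9, mid=7, arr[mid]=35 -> 35 < 36, search right half
lo=8, hi=9, mid=8, arr[mid]=38 -> 38 > 36, search left half
lo=8 > hi=7, target 36 not found

Binary search determines that 36 is not in the array after 3 comparisons. The search space was exhausted without finding the target.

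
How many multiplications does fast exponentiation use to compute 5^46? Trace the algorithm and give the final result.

Computing 5^46 by squaring (build up from 5^1; each line after the first costs one multiplication):

5^1 = 5
5^2 = (5^1)^2 = 5^2 = 25
5^4 = (5^2)^2 = 25^2 = 625
5^5 = 5 * 5^4 = 5 * 625 = 3125
5^10 = (5^5)^2 = 3125^2 = 9765625
5^11 = 5 * 5^10 = 5 * 9765625 = 48828125
5^22 = (5^11)^2 = 48828125^2 = 2384185791015625
5^23 = 5 * 5^22 = 5 * 2384185791015625 = 11920928955078125
5^46 = (5^23)^2 = 11920928955078125^2 = 142108547152020037174224853515625

Result: 142108547152020037174224853515625
Multiplications needed: 8 (8 lines after 5^1)

5^46 = 142108547152020037174224853515625. Using exponentiation by squaring, this requires 8 multiplications. The key idea: if the exponent is even, square the half-power; if odd, multiply by the base once.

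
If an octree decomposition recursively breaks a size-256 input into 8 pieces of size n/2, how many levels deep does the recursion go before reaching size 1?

For divide and conquer with division factor 2:

Problem sizes at each level:
Level 0: 256
Level 1: 128
Level 2: 64
Level 3: 32
Level 4: 16
Level 5: 8
Level 6: 4
Level 7: 2
Level 8: 1

The root is level 0 and the size-1 base case is level 8 (the tree spans levels 0 through 8, i.e. 9 levels counting the root), so the depth is the number of divisions: log_2(256) = 8

The recursion tree depth is log_2(256) = 8. At each level, the problem size is divided by 2, so it takes 8 divisions to reduce to a base case of size 1. The algorithm makes 8 recursive calls at each level.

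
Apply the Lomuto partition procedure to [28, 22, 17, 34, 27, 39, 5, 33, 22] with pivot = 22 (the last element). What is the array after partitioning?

Lomuto partition with pivot = 22:

Initial array: [28, 22, 17, 34, 27, 39, 5, 33, 22]

arr[0]=28 > 22: no swap
arr[1]=22 <= 22: swap with position 0, array becomes [22, 28, 17, 34, 27, 39, 5, 33, 22]
arr[2]=17 <= 22: swap with position 1, array becomes [22, 17, 28, 34, 27, 39, 5, 33, 22]
arr[3]=34 > 22: no swap
arr[4]=27 > 22: no swap
arr[5]=39 > 22: no swap
arr[6]=5 <= 22: swap with position 2, array becomes [22, 17, 5, 34, 27, 39, 28, 33, 22]
arr[7]=33 > 22: no swap

Place pivot at position 3: [22, 17, 5, 22, 27, 39, 28, 33, 34]
Pivot position: 3

After partitioning with pivot 22, the array becomes [22, 17, 5, 22, 27, 39, 28, 33, 34]. The pivot is placed at index 3. All elements to the left of the pivot are <= 22, and all elements to the right are > 22.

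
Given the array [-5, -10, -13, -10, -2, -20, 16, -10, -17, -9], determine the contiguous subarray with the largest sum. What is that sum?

Using Kadane's algorithm on [-5, -10, -13, -10, -2, -20, 16, -10, -17, -9]:

Scanning through the array:
Position 1 (value -10): max_ending_here = -10, max_so_far = -5
Position 2 (value -13): max_ending_here = -13, max_so_far = -5
Position 3 (value -10): max_ending_here = -10, max_so_far = -5
Position 4 (value -2): max_ending_here = -2, max_so_far = -2
Position 5 (value -20): max_ending_here = -20, max_so_far = -2
Position 6 (value 16): max_ending_here = 16, max_so_far = 16
Position 7 (value -10): max_ending_here = 6, max_so_far = 16
Position 8 (value -17): max_ending_here = -11, max_so_far = 16
Position 9 (value -9): max_ending_here = -9, max_so_far = 16

Maximum subarray: [16]
Maximum sum: 16

The maximum subarray is [16] with sum 16. This subarray runs from index 6 to index 6.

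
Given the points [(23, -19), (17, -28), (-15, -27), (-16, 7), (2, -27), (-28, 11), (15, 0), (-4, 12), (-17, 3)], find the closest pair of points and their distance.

Computing all pairwise distances among 9 points:

d((23, -19), (17, -28)) = 10.8167
d((23, -19), (-15, -27)) = 38.833
d((23, -19), (-16, 7)) = 46.8722
d((23, -19), (2, -27)) = 22.4722
d((23, -19), (-28, 11)) = 59.1692
d((23, -19), (15, 0)) = 20.6155
d((23, -19), (-4, 12)) = 41.1096
d((23, -19), (-17, 3)) = 45.6508
d((17, -28), (-15, -27)) = 32.0156
d((17, -28), (-16, 7)) = 48.1041
d((17, -28), (2, -27)) = 15.0333
d((17, -28), (-28, 11)) = 59.5483
d((17, -28), (15, 0)) = 28.0713
d((17, -28), (-4, 12)) = 45.1774
d((17, -28), (-17, 3)) = 46.0109
d((-15, -27), (-16, 7)) = 34.0147
d((-15, -27), (2, -27)) = 17.0
d((-15, -27), (-28, 11)) = 40.1622
d((-15, -27), (15, 0)) = 40.3609
d((-15, -27), (-4, 12)) = 40.5216
d((-15, -27), (-17, 3)) = 30.0666
d((-16, 7), (2, -27)) = 38.4708
d((-16, 7), (-28, 11)) = 12.6491
d((-16, 7), (15, 0)) = 31.7805
d((-16, 7), (-4, 12)) = 13.0
d((-16, 7), (-17, 3)) = 4.1231 <-- minimum
d((2, -27), (-28, 11)) = 48.4149
d((2, -27), (15, 0)) = 29.9666
d((2, -27), (-4, 12)) = 39.4588
d((2, -27), (-17, 3)) = 35.5106
d((-28, 11), (15, 0)) = 44.3847
d((-28, 11), (-4, 12)) = 24.0208
d((-28, 11), (-17, 3)) = 13.6015
d((15, 0), (-4, 12)) = 22.4722
d((15, 0), (-17, 3)) = 32.1403
d((-4, 12), (-17, 3)) = 15.8114

Closest pair: (-16, 7) and (-17, 3) with distance 4.1231

The closest pair is (-16, 7) and (-17, 3) with Euclidean distance 4.1231. For 9 points, brute-force pairwise comparison is shown above. For large n, the divide-and-conquer algorithm (sort by x, recurse on halves, check the dividing strip) achieves O(n log n).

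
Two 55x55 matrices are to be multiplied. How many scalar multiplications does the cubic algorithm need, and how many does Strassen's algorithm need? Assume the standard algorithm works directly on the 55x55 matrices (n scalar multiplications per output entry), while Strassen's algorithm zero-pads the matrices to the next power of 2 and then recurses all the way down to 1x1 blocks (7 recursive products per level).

Matrix multiplication for 55x55 matrices:

Strassen's algorithm requires power-of-2 dimensions. Pad 55x55 to 64x64 (next power of 2).

Standard algorithm: 55^3 = 166375 multiplications
Strassen's algorithm: 7^(log2(64)) = 7^6 = 117649 multiplications
Savings: 166375 - 117649 = 48726 multiplications

Standard: 166375 multiplications (55^3). Strassen: 117649 multiplications (7^6, after padding to 64x64). Strassen reduces 8 recursive multiplications to 7 at each level.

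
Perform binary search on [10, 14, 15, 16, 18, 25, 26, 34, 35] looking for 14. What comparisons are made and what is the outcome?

Binary search for 14 in [10, 14, 15, 16, 18, 25, 26, 34, 35]:

lo=0, hi=8, mid=4, arr[mid]=18 -> 18 > 14, search left half
lo=0, hi=3, mid=1, arr[mid]=14 -> Found target at index 1!

Binary search finds 14 at index 1 after 2 comparisons. The search repeatedly halves the search space by comparing with the middle element.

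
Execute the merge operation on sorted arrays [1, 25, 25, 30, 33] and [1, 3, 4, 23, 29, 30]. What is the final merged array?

Merging process:

Compare 1 vs 1: take 1 from left. Merged: [1]
Compare 25 vs 1: take 1 from right. Merged: [1, 1]
Compare 25 vs 3: take 3 from right. Merged: [1, 1, 3]
Compare 25 vs 4: take 4 from right. Merged: [1, 1, 3, 4]
Compare 25 vs 23: take 23 from right. Merged: [1, 1, 3, 4, 23]
Compare 25 vs 29: take 25 from left. Merged: [1, 1, 3, 4, 23, 25]
Compare 25 vs 29: take 25 from left. Merged: [1, 1, 3, 4, 23, 25, 25]
Compare 30 vs 29: take 29 from right. Merged: [1, 1, 3, 4, 23, 25, 25, 29]
Compare 30 vs 30: take 30 from left. Merged: [1, 1, 3, 4, 23, 25, 25, 29, 30]
Compare 33 vs 30: take 30 from right. Merged: [1, 1, 3, 4, 23, 25, 25, 29, 30, 30]
Append remaining from left: [33]. Merged: [1, 1, 3, 4, 23, 25, 25, 29, 30, 30, 33]

Final merged array: [1, 1, 3, 4, 23, 25, 25, 29, 30, 30, 33]
Total comparisons: 10

The merged array is [1, 1, 3, 4, 23, 25, 25, 29, 30, 30, 33], requiring 10 comparisons. The merge step runs in O(n) time where n is the total number of elements.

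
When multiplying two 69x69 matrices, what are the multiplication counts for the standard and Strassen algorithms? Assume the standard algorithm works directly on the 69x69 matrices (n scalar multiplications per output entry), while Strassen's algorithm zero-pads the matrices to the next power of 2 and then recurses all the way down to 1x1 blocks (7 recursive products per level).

Matrix multiplication for 69x69 matrices:

Strassen's algorithm requires power-of-2 dimensions. Pad 69x69 to 128x128 (next power of 2).

Standard algorithm: 69^3 = 328509 multiplications
Strassen's algorithm: 7^(log2(128)) = 7^7 = 823543 multiplications
Difference: 328509 - 823543 = -495034 (Strassen uses MORE here due to padding overhead — for small or just-over-power-of-2 n, padding can outweigh the per-level savings)

Standard: 328509 multiplications (69^3). Strassen: 823543 multiplications (7^7, after padding to 128x128). Strassen reduces 8 recursive multiplications to 7 at each level.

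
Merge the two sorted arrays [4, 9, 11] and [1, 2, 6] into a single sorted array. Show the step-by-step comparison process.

Merging process:

Compare 4 vs 1: take 1 from right. Merged: [1]
Compare 4 vs 2: take 2 from right. Merged: [1, 2]
Compare 4 vs 6: take 4 from left. Merged: [1, 2, 4]
Compare 9 vs 6: take 6 from right. Merged: [1, 2, 4, 6]
Append remaining from left: [9, 11]. Merged: [1, 2, 4, 6, 9, 11]

Final merged array: [1, 2, 4, 6, 9, 11]
Total comparisons: 4

The merged array is [1, 2, 4, 6, 9, 11], requiring 4 comparisons. The merge step runs in O(n) time where n is the total number of elements.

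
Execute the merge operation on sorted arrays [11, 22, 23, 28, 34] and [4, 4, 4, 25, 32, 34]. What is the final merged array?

Merging process:

Compare 11 vs 4: take 4 from right. Merged: [4]
Compare 11 vs 4: take 4 from right. Merged: [4, 4]
Compare 11 vs 4: take 4 from right. Merged: [4, 4, 4]
Compare 11 vs 25: take 11 from left. Merged: [4, 4, 4, 11]
Compare 22 vs 25: take 22 from left. Merged: [4, 4, 4, 11, 22]
Compare 23 vs 25: take 23 from left. Merged: [4, 4, 4, 11, 22, 23]
Compare 28 vs 25: take 25 from right. Merged: [4, 4, 4, 11, 22, 23, 25]
Compare 28 vs 32: take 28 from left. Merged: [4, 4, 4, 11, 22, 23, 25, 28]
Compare 34 vs 32: take 32 from right. Merged: [4, 4, 4, 11, 22, 23, 25, 28, 32]
Compare 34 vs 34: take 34 from left. Merged: [4, 4, 4, 11, 22, 23, 25, 28, 32, 34]
Append remaining from right: [34]. Merged: [4, 4, 4, 11, 22, 23, 25, 28, 32, 34, 34]

Final merged array: [4, 4, 4, 11, 22, 23, 25, 28, 32, 34, 34]
Total comparisons: 10

The merged array is [4, 4, 4, 11, 22, 23, 25, 28, 32, 34, 34], requiring 10 comparisons. The merge step runs in O(n) time where n is the total number of elements.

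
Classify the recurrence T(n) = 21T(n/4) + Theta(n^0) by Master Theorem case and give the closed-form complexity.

Master Theorem for T(n) = 21T(n/4) + O(n^0):

a = 21, b = 4, c = 0
log_b(a) = log_4(21) = 2.1962

Case 1: c = 0 < log_4(21) = 2.1962
T(n) = O(n^(log_4 21))

For T(n) = 21T(n/4) + O(n^0): log_4(21) = 2.1962. This is Case 1 of the Master Theorem (c < log_b(a), work dominated by leaves), giving O(n^(log_4 21)).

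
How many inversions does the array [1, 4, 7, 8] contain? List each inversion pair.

Finding inversions in [1, 4, 7, 8]:


Total inversions: 0

The array has 0 inversions. It is already sorted.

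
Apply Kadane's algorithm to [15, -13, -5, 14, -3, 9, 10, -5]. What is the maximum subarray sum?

Using Kadane's algorithm on [15, -13, -5, 14, -3, 9, 10, -5]:

Scanning through the array:
Position 1 (value -13): max_ending_here = 2, max_so_far = 15
Position 2 (value -5): max_ending_here = -3, max_so_far = 15
Position 3 (value 14): max_ending_here = 14, max_so_far = 15
Position 4 (value -3): max_ending_here = 11, max_so_far = 15
Position 5 (value 9): max_ending_here = 20, max_so_far = 20
Position 6 (value 10): max_ending_here = 30, max_so_far = 30
Position 7 (value -5): max_ending_here = 25, max_so_far = 30

Maximum subarray: [14, -3, 9, 10]
Maximum sum: 30

The maximum subarray is [14, -3, 9, 10] with sum 30. This subarray runs from index 3 to index 6.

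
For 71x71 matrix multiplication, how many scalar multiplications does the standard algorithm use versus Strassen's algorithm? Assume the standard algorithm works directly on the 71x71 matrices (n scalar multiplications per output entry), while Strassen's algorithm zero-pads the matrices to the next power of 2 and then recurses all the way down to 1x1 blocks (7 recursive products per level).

Matrix multiplication for 71x71 matrices:

Strassen's algorithm requires power-of-2 dimensions. Pad 71x71 to 128x128 (next power of 2).

Standard algorithm: 71^3 = 357911 multiplications
Strassen's algorithm: 7^(log2(128)) = 7^7 = 823543 multiplications
Difference: 357911 - 823543 = -465632 (Strassen uses MORE here due to padding overhead — for small or just-over-power-of-2 n, padding can outweigh the per-level savings)

Standard: 357911 multiplications (71^3). Strassen: 823543 multiplications (7^7, after padding to 128x128). Strassen reduces 8 recursive multiplications to 7 at each level.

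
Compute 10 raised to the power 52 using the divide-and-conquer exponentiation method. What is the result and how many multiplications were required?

Computing 10^52 by squaring (build up from 10^1; each line after the first costs one multiplication):

10^1 = 10
10^2 = (10^1)^2 = 10^2 = 100
10^3 = 10 * 10^2 = 10 * 100 = 1000
10^6 = (10^3)^2 = 1000^2 = 1000000
10^12 = (10^6)^2 = 1000000^2 = 1000000000000
10^13 = 10 * 10^12 = 10 * 1000000000000 = 10000000000000
10^26 = (10^13)^2 = 10000000000000^2 = 100000000000000000000000000
10^52 = (10^26)^2 = 100000000000000000000000000^2 = 10000000000000000000000000000000000000000000000000000

Result: 10000000000000000000000000000000000000000000000000000
Multiplications needed: 7 (7 lines after 10^1)

10^52 = 10000000000000000000000000000000000000000000000000000. Using exponentiation by squaring, this requires 7 multiplications. The key idea: if the exponent is even, square the half-power; if odd, multiply by the base once.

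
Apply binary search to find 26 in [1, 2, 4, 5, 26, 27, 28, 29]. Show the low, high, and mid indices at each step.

Binary search for 26 in [1, 2, 4, 5, 26, 27, 28, 29]:

lo=0, hi=7, mid=3, arr[mid]=5 -> 5 < 26, search right half
lo=4, hi=7, mid=5, arr[mid]=27 -> 27 > 26, search left half
lo=4, hi=4, mid=4, arr[mid]=26 -> Found target at index 4!

Binary search finds 26 at index 4 after 3 comparisons. The search repeatedly halves the search space by comparing with the middle element.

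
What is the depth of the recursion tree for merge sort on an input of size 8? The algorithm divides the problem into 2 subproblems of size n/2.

For divide and conquer with division factor 2:

Problem sizes at each level:
Level 0: 8
Level 1: 4
Level 2: 2
Level 3: 1

The root is level 0 and the size-1 base case is level 3 (the tree spans levels 0 through 3, i.e. 4 levels counting the root), so the depth is the number of divisions: log_2(8) = 3

The recursion tree depth is log_2(8) = 3. At each level, the problem size is divided by 2, so it takes 3 divisions to reduce to a base case of size 1. The algorithm makes 2 recursive calls at each level.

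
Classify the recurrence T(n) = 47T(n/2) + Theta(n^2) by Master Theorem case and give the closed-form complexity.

Master Theorem for T(n) = 47T(n/2) + O(n^2):

a = 47, b = 2, c = 2
log_b(a) = log_2(47) = 5.5546

Case 1: c = 2 < log_2(47) = 5.5546
T(n) = O(n^(log_2 47))

For T(n) = 47T(n/2) + O(n^2): log_2(47) = 5.5546. This is Case 1 of the Master Theorem (c < log_b(a), work dominated by leaves), giving O(n^(log_2 47)).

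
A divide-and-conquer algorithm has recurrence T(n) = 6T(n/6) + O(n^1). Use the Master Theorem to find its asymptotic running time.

Master Theorem for T(n) = 6T(n/6) + O(n^1):

a = 6, b = 6, c = 1
log_b(a) = log_6(6) = 1.0000

Case 2: c = 1 = log_6(6) = 1.0000
T(n) = O(n^1 log n) = O(n log n)

For T(n) = 6T(n/6) + O(n^1): log_6(6) = 1.0000. This is Case 2 of the Master Theorem (c = log_b(a), equal work at all levels), giving O(n log n).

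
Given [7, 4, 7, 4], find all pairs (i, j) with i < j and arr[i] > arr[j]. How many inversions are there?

Finding inversions in [7, 4, 7, 4]:

(0, 1): arr[0]=7 > arr[1]=4
(0, 3): arr[0]=7 > arr[3]=4
(2, 3): arr[2]=7 > arr[3]=4

Total inversions: 3

The array has 3 inversion(s): (0,1), (0,3), (2,3). Each pair (i,j) satisfies i < j and arr[i] > arr[j].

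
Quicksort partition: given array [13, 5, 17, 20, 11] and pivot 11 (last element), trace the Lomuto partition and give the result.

Lomuto partition with pivot = 11:

Initial array: [13, 5, 17, 20, 11]

arr[0]=13 > 11: no swap
arr[1]=5 <= 11: swap with position 0, array becomes [5, 13, 17, 20, 11]
arr[2]=17 > 11: no swap
arr[3]=20 > 11: no swap

Place pivot at position 1: [5, 11, 17, 20, 13]
Pivot position: 1

After partitioning with pivot 11, the array becomes [5, 11, 17, 20, 13]. The pivot is placed at index 1. All elements to the left of the pivot are <= 11, and all elements to the right are > 11.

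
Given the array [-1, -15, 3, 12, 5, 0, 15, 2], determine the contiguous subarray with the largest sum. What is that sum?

Using Kadane's algorithm on [-1, -15, 3, 12, 5, 0, 15, 2]:

Scanning through the array:
Position 1 (value -15): max_ending_here = -15, max_so_far = -1
Position 2 (value 3): max_ending_here = 3, max_so_far = 3
Position 3 (value 12): max_ending_here = 15, max_so_far = 15
Position 4 (value 5): max_ending_here = 20, max_so_far = 20
Position 5 (value 0): max_ending_here = 20, max_so_far = 20
Position 6 (value 15): max_ending_here = 35, max_so_far = 35
Position 7 (value 2): max_ending_here = 37, max_so_far = 37

Maximum subarray: [3, 12, 5, 0, 15, 2]
Maximum sum: 37

The maximum subarray is [3, 12, 5, 0, 15, 2] with sum 37. This subarray runs from index 2 to index 7.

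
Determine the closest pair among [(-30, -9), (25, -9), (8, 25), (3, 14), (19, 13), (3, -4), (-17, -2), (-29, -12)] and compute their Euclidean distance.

Computing all pairwise distances among 8 points:

d((-30, -9), (25, -9)) = 55.0
d((-30, -9), (8, 25)) = 50.9902
d((-30, -9), (3, 14)) = 40.2244
d((-30, -9), (19, 13)) = 53.7122
d((-30, -9), (3, -4)) = 33.3766
d((-30, -9), (-17, -2)) = 14.7648
d((-30, -9), (-29, -12)) = 3.1623 <-- minimum
d((25, -9), (8, 25)) = 38.0132
d((25, -9), (3, 14)) = 31.8277
d((25, -9), (19, 13)) = 22.8035
d((25, -9), (3, -4)) = 22.561
d((25, -9), (-17, -2)) = 42.5793
d((25, -9), (-29, -12)) = 54.0833
d((8, 25), (3, 14)) = 12.083
d((8, 25), (19, 13)) = 16.2788
d((8, 25), (3, -4)) = 29.4279
d((8, 25), (-17, -2)) = 36.7967
d((8, 25), (-29, -12)) = 52.3259
d((3, 14), (19, 13)) = 16.0312
d((3, 14), (3, -4)) = 18.0
d((3, 14), (-17, -2)) = 25.6125
d((3, 14), (-29, -12)) = 41.2311
d((19, 13), (3, -4)) = 23.3452
d((19, 13), (-17, -2)) = 39.0
d((19, 13), (-29, -12)) = 54.1202
d((3, -4), (-17, -2)) = 20.0998
d((3, -4), (-29, -12)) = 32.9848
d((-17, -2), (-29, -12)) = 15.6205

Closest pair: (-30, -9) and (-29, -12) with distance 3.1623

The closest pair is (-30, -9) and (-29, -12) with Euclidean distance 3.1623. For 8 points, brute-force pairwise comparison is shown above. For large n, the divide-and-conquer algorithm (sort by x, recurse on halves, check the dividing strip) achieves O(n log n).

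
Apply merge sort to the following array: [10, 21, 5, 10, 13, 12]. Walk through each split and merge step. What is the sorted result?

Merge sort trace:

Split: [10, 21, 5, 10, 13, 12] -> [10, 21, 5] and [10, 13, 12]
  Split: [10, 21, 5] -> [10] and [21, 5]
    Split: [21, 5] -> [21] and [5]
    Merge: [21] + [5] -> [5, 21]
  Merge: [10] + [5, 21] -> [5, 10, 21]
  Split: [10, 13, 12] -> [10] and [13, 12]
    Split: [13, 12] -> [13] and [12]
    Merge: [13] + [12] -> [12, 13]
  Merge: [10] + [12, 13] -> [10, 12, 13]
Merge: [5, 10, 21] + [10, 12, 13] -> [5, 10, 10, 12, 13, 21]

Final sorted array: [5, 10, 10, 12, 13, 21]

The merge sort proceeds by recursively splitting the array and merging sorted halves.
After all merges, the sorted array is [5, 10, 10, 12, 13, 21].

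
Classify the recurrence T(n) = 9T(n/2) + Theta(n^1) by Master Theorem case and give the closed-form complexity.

Master Theorem for T(n) = 9T(n/2) + O(n^1):

a = 9, b = 2, c = 1
log_b(a) = log_2(9) = 3.1699

Case 1: c = 1 < log_2(9) = 3.1699
T(n) = O(n^(log_2 9))

For T(n) = 9T(n/2) + O(n^1): log_2(9) = 3.1699. This is Case 1 of the Master Theorem (c < log_b(a), work dominated by leaves), giving O(n^(log_2 9)).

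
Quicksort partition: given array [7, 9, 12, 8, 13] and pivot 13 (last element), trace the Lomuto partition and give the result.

Lomuto partition with pivot = 13:

Initial array: [7, 9, 12, 8, 13]

arr[0]=7 <= 13: swap with position 0, array becomes [7, 9, 12, 8, 13]
arr[1]=9 <= 13: swap with position 1, array becomes [7, 9, 12, 8, 13]
arr[2]=12 <= 13: swap with position 2, array becomes [7, 9, 12, 8, 13]
arr[3]=8 <= 13: swap with position 3, array becomes [7, 9, 12, 8, 13]

Place pivot at position 4: [7, 9, 12, 8, 13]
Pivot position: 4

After partitioning with pivot 13, the array becomes [7, 9, 12, 8, 13]. The pivot is placed at index 4. All elements to the left of the pivot are <= 13, and all elements to the right are > 13.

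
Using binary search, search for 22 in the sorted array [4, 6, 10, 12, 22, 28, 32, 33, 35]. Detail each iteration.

Binary search for 22 in [4, 6, 10, 12, 22, 28, 32, 33, 35]:

lo=0, hi=8, mid=4, arr[mid]=22 -> Found target at index 4!

Binary search finds 22 at index 4 after 1 comparisons. The search repeatedly halves the search space by comparing with the middle element.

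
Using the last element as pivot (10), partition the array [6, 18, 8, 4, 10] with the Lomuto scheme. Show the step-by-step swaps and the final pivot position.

Lomuto partition with pivot = 10:

Initial array: [6, 18, 8, 4, 10]

arr[0]=6 <= 10: swap with position 0, array becomes [6, 18, 8, 4, 10]
arr[1]=18 > 10: no swap
arr[2]=8 <= 10: swap with position 1, array becomes [6, 8, 18, 4, 10]
arr[3]=4 <= 10: swap with position 2, array becomes [6, 8, 4, 18, 10]

Place pivot at position 3: [6, 8, 4, 10, 18]
Pivot position: 3

After partitioning with pivot 10, the array becomes [6, 8, 4, 10, 18]. The pivot is placed at index 3. All elements to the left of the pivot are <= 10, and all elements to the right are > 10.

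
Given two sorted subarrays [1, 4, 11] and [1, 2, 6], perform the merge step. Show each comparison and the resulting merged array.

Merging process:

Compare 1 vs 1: take 1 from left. Merged: [1]
Compare 4 vs 1: take 1 from right. Merged: [1, 1]
Compare 4 vs 2: take 2 from right. Merged: [1, 1, 2]
Compare 4 vs 6: take 4 from left. Merged: [1, 1, 2, 4]
Compare 11 vs 6: take 6 from right. Merged: [1, 1, 2, 4, 6]
Append remaining from left: [11]. Merged: [1, 1, 2, 4, 6, 11]

Final merged array: [1, 1, 2, 4, 6, 11]
Total comparisons: 5

The merged array is [1, 1, 2, 4, 6, 11], requiring 5 comparisons. The merge step runs in O(n) time where n is the total number of elements.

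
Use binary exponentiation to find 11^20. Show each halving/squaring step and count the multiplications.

Computing 11^20 by squaring (build up from 11^1; each line after the first costs one multiplication):

11^1 = 11
11^2 = (11^1)^2 = 11^2 = 121
11^4 = (11^2)^2 = 121^2 = 14641
11^5 = 11 * 11^4 = 11 * 14641 = 161051
11^10 = (11^5)^2 = 161051^2 = 25937424601
11^20 = (11^10)^2 = 25937424601^2 = 672749994932560009201

Result: 672749994932560009201
Multiplications needed: 5 (5 lines after 11^1)

11^20 = 672749994932560009201. Using exponentiation by squaring, this requires 5 multiplications. The key idea: if the exponent is even, square the half-power; if odd, multiply by the base once.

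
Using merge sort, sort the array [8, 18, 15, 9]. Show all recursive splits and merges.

Merge sort trace:

Split: [8, 18, 15, 9] -> [8, 18] and [15, 9]
  Split: [8, 18] -> [8] and [18]
  Merge: [8] + [18] -> [8, 18]
  Split: [15, 9] -> [15] and [9]
  Merge: [15] + [9] -> [9, 15]
Merge: [8, 18] + [9, 15] -> [8, 9, 15, 18]

Final sorted array: [8, 9, 15, 18]

The merge sort proceeds by recursively splitting the array and merging sorted halves.
After all merges, the sorted array is [8, 9, 15, 18].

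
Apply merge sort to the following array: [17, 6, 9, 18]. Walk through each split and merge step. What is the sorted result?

Merge sort trace:

Split: [17, 6, 9, 18] -> [17, 6] and [9, 18]
  Split: [17, 6] -> [17] and [6]
  Merge: [17] + [6] -> [6, 17]
  Split: [9, 18] -> [9] and [18]
  Merge: [9] + [18] -> [9, 18]
Merge: [6, 17] + [9, 18] -> [6, 9, 17, 18]

Final sorted array: [6, 9, 17, 18]

The merge sort proceeds by recursively splitting the array and merging sorted halves.
After all merges, the sorted array is [6, 9, 17, 18].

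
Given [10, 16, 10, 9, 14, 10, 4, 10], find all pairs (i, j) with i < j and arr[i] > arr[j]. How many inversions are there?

Finding inversions in [10, 16, 10, 9, 14, 10, 4, 10]:

(0, 3): arr[0]=10 > arr[3]=9
(0, 6): arr[0]=10 > arr[6]=4
(1, 2): arr[1]=16 > arr[2]=10
(1, 3): arr[1]=16 > arr[3]=9
(1, 4): arr[1]=16 > arr[4]=14
(1, 5): arr[1]=16 > arr[5]=10
(1, 6): arr[1]=16 > arr[6]=4
(1, 7): arr[1]=16 > arr[7]=10
(2, 3): arr[2]=10 > arr[3]=9
(2, 6): arr[2]=10 > arr[6]=4
(3, 6): arr[3]=9 > arr[6]=4
(4, 5): arr[4]=14 > arr[5]=10
(4, 6): arr[4]=14 > arr[6]=4
(4, 7): arr[4]=14 > arr[7]=10
(5, 6): arr[5]=10 > arr[6]=4

Total inversions: 15

The array has 15 inversion(s): (0,3), (0,6), (1,2), (1,3), (1,4), (1,5), (1,6), (1,7), (2,3), (2,6), (3,6), (4,5), (4,6), (4,7), (5,6). Each pair (i,j) satisfies i < j and arr[i] > arr[j].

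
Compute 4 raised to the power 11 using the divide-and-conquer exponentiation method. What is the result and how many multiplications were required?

Computing 4^11 by squaring (build up from 4^1; each line after the first costs one multiplication):

4^1 = 4
4^2 = (4^1)^2 = 4^2 = 16
4^4 = (4^2)^2 = 16^2 = 256
4^5 = 4 * 4^4 = 4 * 256 = 1024
4^10 = (4^5)^2 = 1024^2 = 1048576
4^11 = 4 * 4^10 = 4 * 1048576 = 4194304

Result: 4194304
Multiplications needed: 5 (5 lines after 4^1)

4^11 = 4194304. Using exponentiation by squaring, this requires 5 multiplications. The key idea: if the exponent is even, square the half-power; if odd, multiply by the base once.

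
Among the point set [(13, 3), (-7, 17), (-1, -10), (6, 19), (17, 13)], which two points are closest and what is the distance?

Computing all pairwise distances among 5 points:

d((13, 3), (-7, 17)) = 24.4131
d((13, 3), (-1, -10)) = 19.105
d((13, 3), (6, 19)) = 17.4642
d((13, 3), (17, 13)) = 10.7703 <-- minimum
d((-7, 17), (-1, -10)) = 27.6586
d((-7, 17), (6, 19)) = 13.1529
d((-7, 17), (17, 13)) = 24.3311
d((-1, -10), (6, 19)) = 29.8329
d((-1, -10), (17, 13)) = 29.2062
d((6, 19), (17, 13)) = 12.53

Closest pair: (13, 3) and (17, 13) with distance 10.7703

The closest pair is (13, 3) and (17, 13) with Euclidean distance 10.7703. For 5 points, brute-force pairwise comparison is shown above. For large n, the divide-and-conquer algorithm (sort by x, recurse on halves, check the dividing strip) achieves O(n log n).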